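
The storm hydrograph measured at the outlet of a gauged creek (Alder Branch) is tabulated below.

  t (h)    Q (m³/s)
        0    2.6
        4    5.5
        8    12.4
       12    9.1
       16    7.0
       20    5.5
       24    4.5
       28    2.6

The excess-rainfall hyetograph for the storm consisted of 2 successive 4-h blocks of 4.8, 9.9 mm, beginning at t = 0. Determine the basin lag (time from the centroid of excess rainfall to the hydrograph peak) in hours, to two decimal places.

t_L ≈ 3.31 h

Centroid of excess rainfall: t_c = Σ P_i·t̄_i / ΣP_i = 4.6939 h (block centres at 2, 6 h).
Hydrograph peak occurs at t = 8 h, so basin lag t_L = 8 − 4.6939 = 3.31 h.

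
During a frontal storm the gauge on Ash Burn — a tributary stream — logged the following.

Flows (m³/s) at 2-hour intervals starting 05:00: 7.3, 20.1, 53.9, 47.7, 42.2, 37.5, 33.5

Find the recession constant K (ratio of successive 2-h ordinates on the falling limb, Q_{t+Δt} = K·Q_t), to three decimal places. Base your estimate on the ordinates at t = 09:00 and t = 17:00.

K ≈ 0.888

Using the recession-limb readings at t = 09:00 and t = 17:00: Q falls from 53.9 to 33.5 m³/s over 4 intervals.
K = (Q₂/Q₁)^(1/4) = (33.5/53.9)^(1/4) = 0.888.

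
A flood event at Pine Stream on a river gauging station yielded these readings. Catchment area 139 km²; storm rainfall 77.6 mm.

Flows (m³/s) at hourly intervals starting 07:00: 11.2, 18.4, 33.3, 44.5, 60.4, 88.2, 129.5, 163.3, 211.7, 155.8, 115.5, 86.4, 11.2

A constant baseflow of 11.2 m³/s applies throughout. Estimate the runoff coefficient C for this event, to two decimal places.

ΣQ_DR = 983.8 m³/s; V = ΣQ_DR·Δt = 3.542 × 10^6 m³.
Runoff depth d = V / A = 25.48 mm.
C = d / P = 25.48 / 77.6 = 0.33.

C ≈ 0.33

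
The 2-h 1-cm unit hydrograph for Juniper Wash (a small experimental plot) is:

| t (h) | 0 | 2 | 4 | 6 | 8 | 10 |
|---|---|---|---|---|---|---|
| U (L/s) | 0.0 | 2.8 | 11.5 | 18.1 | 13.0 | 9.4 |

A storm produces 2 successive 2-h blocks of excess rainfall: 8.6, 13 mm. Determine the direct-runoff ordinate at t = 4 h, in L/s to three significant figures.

Q ≈ 13.5 L/s

By discrete convolution, Q_j = Σ (P_i / 10 mm) · U_{j−i}.
At t = 4 h (j=2): Q = (8.6/10)·11.5 + (13/10)·2.8 = 13.5 L/s.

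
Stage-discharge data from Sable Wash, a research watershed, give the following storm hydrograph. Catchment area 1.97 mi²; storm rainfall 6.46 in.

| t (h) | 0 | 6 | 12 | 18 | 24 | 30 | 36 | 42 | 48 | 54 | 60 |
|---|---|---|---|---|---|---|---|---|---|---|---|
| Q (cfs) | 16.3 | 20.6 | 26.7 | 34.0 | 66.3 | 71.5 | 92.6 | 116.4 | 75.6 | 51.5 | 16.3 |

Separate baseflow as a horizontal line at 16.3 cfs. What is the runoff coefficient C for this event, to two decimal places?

ΣQ_DR = 408.5 cfs; V = ΣQ_DR·Δt = 8.824 × 10^6 ft³.
Runoff depth d = V / A = 1.928 in.
C = d / P = 1.928 / 6.46 = 0.30.

C ≈ 0.30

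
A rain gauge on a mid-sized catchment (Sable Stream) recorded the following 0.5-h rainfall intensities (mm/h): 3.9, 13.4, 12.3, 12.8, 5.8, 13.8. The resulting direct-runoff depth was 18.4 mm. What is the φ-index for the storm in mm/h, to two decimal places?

Only the 5 blocks with intensity above φ contribute runoff: 13.4, 12.3, 12.8, 5.8, 13.8 mm/h.
Σ(I−φ)·Δt = d  ⇒  (13.4+12.3+12.8+5.8+13.8 − 5φ)·0.5 = 18.4
φ = (58.10 − 18.4/0.5) / 5 = 4.26 mm/h.

φ ≈ 4.26 mm/h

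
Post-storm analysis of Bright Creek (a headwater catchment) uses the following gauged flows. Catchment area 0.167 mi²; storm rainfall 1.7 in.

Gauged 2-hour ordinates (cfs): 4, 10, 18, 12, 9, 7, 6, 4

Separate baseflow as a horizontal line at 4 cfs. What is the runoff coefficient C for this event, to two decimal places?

ΣQ_DR = 38.00 cfs; V = ΣQ_DR·Δt = 2.736 × 10^5 ft³.
Runoff depth d = V / A = 0.7052 in.
C = d / P = 0.7052 / 1.7 = 0.41.

C ≈ 0.41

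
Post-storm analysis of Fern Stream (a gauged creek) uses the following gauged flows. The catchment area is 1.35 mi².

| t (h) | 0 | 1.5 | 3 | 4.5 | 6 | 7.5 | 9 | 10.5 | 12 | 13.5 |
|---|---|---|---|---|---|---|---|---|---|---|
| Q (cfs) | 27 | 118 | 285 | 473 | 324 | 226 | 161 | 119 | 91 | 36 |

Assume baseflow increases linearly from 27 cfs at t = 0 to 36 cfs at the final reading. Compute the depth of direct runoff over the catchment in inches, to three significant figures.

d ≈ 2.66 in

Direct runoff: 0.00, 90.00, 256.00, 443.00, 293.00, 194.00, 128.00, 85.00, 56.00, 0.00 cfs; ΣQ_DR = 1545 cfs.
V = ΣQ_DR · Δt = 1545 × 5400 s = 8.343 × 10^6 ft³.
Over A = 1.35 mi², depth = V / A = 2.66 in.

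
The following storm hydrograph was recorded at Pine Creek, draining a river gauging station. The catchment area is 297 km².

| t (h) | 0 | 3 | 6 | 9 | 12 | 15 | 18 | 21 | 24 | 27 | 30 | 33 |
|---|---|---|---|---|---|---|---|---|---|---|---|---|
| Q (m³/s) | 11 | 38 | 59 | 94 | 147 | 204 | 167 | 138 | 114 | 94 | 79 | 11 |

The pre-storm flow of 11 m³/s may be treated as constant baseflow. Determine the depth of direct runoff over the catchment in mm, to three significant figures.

Direct runoff: 0.0, 27.0, 48.0, 83.0, 136.0, 193.0, 156.0, 127.0, 103.0, 83.0, 68.0, 0.0 m³/s; ΣQ_DR = 1024 m³/s.
V = ΣQ_DR · Δt = 1024 × 10800 s = 1.106 × 10^7 m³.
Over A = 297 km², depth = V / A = 37.2 mm.

d ≈ 37.2 mm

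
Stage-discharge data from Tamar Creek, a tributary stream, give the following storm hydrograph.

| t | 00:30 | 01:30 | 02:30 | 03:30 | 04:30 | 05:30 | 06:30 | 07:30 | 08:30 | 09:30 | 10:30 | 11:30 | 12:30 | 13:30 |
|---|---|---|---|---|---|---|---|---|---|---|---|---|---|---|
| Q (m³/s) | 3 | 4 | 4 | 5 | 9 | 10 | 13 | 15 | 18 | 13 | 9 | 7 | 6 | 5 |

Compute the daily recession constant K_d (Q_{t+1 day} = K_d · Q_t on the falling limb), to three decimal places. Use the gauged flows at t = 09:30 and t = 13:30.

Between t = 09:30 and t = 13:30 the flow falls from 13 to 5 m³/s over 4×1 h = 4 h.
Per-interval ratio K = (5/13)^(1/4) = 0.7875; K_d = K^(24/1) = 0.003.

K_d ≈ 0.003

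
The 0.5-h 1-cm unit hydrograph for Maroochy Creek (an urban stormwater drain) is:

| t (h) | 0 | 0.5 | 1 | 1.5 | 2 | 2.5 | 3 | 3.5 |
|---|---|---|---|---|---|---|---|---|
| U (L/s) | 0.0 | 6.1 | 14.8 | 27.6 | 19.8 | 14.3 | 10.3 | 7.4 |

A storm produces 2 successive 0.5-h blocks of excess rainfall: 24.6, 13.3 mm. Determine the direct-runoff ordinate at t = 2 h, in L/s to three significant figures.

Q ≈ 85.4 L/s

By discrete convolution, Q_j = Σ (P_i / 10 mm) · U_{j−i}.
At t = 2 h (j=4): Q = (24.6/10)·19.8 + (13.3/10)·27.6 = 85.4 L/s.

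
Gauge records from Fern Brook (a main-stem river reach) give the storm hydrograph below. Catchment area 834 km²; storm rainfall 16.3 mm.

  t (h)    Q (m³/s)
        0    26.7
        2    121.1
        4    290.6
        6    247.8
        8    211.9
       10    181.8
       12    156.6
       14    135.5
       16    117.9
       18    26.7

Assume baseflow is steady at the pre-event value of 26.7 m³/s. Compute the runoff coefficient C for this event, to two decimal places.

ΣQ_DR = 1250 m³/s; V = ΣQ_DR·Δt = 8.997 × 10^6 m³.
Runoff depth d = V / A = 10.79 mm.
C = d / P = 10.79 / 16.3 = 0.66.

C ≈ 0.66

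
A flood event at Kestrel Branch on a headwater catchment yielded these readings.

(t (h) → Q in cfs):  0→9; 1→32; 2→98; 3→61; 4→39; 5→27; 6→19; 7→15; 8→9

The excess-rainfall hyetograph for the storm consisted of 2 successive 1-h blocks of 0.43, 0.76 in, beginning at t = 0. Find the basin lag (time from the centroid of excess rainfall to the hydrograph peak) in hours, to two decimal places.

Centroid of excess rainfall: t_c = Σ P_i·t̄_i / ΣP_i = 1.1387 h (block centres at 0.5, 1.5 h).
Hydrograph peak occurs at t = 2 h, so basin lag t_L = 2 − 1.1387 = 0.86 h.

t_L ≈ 0.86 h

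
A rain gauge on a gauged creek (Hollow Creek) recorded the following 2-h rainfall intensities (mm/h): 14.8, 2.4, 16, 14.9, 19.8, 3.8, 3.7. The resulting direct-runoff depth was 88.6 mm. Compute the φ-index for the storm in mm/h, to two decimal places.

φ ≈ 5.30 mm/h

Only the 4 blocks with intensity above φ contribute runoff: 14.8, 16, 14.9, 19.8 mm/h.
Σ(I−φ)·Δt = d  ⇒  (14.8+16+14.9+19.8 − 4φ)·2 = 88.6
φ = (65.50 − 88.6/2) / 4 = 5.30 mm/h.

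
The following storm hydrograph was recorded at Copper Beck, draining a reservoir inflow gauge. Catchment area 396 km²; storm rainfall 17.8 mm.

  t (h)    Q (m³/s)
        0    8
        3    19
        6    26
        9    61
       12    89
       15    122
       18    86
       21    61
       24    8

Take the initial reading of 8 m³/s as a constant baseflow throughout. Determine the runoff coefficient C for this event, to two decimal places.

C ≈ 0.63

ΣQ_DR = 408.0 m³/s; V = ΣQ_DR·Δt = 4.406 × 10^6 m³.
Runoff depth d = V / A = 11.13 mm.
C = d / P = 11.13 / 17.8 = 0.63.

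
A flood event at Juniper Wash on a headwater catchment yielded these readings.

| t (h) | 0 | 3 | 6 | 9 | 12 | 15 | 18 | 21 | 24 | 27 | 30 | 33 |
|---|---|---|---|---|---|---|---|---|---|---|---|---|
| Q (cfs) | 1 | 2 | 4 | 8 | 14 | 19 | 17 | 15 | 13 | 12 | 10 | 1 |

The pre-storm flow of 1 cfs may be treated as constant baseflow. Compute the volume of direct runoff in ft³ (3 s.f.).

Direct-runoff ordinates (Q − Q_b): 0.0, 1.0, 3.0, 7.0, 13.0, 18.0, 16.0, 14.0, 12.0, 11.0, 9.0, 0.0 cfs.
ΣQ_DR = 104.0 cfs.
With Δt = 3 h = 10800 s, V = ΣQ_DR · Δt = 104.0 × 10800 = 1.12 × 10^6 ft³.

V ≈ 1.12 × 10^6 ft³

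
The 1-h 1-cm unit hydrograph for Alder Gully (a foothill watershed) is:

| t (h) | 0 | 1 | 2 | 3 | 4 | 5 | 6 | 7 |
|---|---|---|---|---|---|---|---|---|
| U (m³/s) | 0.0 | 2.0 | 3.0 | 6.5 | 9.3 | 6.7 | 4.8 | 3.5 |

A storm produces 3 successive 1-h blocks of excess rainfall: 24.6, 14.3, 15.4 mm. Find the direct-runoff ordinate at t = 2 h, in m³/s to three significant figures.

By discrete convolution, Q_j = Σ (P_i / 10 mm) · U_{j−i}.
At t = 2 h (j=2): Q = (24.6/10)·3.0 + (14.3/10)·2.0 + (15.4/10)·0.0 = 10.2 m³/s.

Q ≈ 10.2 m³/s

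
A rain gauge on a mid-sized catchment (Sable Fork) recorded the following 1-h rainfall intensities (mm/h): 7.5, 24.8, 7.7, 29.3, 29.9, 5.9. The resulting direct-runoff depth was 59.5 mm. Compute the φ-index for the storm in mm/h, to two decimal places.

Only the 3 blocks with intensity above φ contribute runoff: 24.8, 29.3, 29.9 mm/h.
Σ(I−φ)·Δt = d  ⇒  (24.8+29.3+29.9 − 3φ)·1 = 59.5
φ = (84.00 − 59.5/1) / 3 = 8.17 mm/h.

φ ≈ 8.17 mm/h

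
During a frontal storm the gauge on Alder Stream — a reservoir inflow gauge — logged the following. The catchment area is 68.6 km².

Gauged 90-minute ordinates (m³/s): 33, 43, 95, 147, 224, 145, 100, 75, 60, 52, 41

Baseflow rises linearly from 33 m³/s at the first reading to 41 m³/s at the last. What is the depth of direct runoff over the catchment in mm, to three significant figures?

d ≈ 47.9 mm

Direct runoff: 0.00, 9.20, 60.40, 111.60, 187.80, 108.00, 62.20, 36.40, 20.60, 11.80, 0.00 m³/s; ΣQ_DR = 608.0 m³/s.
V = ΣQ_DR · Δt = 608.0 × 5400 s = 3.283 × 10^6 m³.
Over A = 68.6 km², depth = V / A = 47.9 mm.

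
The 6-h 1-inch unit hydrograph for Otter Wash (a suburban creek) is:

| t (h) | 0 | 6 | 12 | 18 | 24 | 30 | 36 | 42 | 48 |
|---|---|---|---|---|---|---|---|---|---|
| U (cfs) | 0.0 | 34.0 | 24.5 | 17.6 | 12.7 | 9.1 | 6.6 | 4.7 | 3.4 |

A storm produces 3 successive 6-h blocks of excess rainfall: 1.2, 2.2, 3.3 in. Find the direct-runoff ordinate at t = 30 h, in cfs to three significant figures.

Q ≈ 96.9 cfs

By discrete convolution, Q_j = Σ (P_i / 1 in) · U_{j−i}.
At t = 30 h (j=5): Q = (1.2/1)·9.1 + (2.2/1)·12.7 + (3.3/1)·17.6 = 96.9 cfs.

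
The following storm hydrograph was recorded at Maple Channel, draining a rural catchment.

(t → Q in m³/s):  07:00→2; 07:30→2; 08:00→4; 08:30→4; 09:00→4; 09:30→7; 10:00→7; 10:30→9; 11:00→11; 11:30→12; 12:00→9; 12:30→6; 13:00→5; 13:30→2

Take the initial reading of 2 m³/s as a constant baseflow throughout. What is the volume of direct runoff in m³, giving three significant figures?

V ≈ 1.01 × 10^5 m³

Direct-runoff ordinates (Q − Q_b): 0.0, 0.0, 2.0, 2.0, 2.0, 5.0, 5.0, 7.0, 9.0, 10.0, 7.0, 4.0, 3.0, 0.0 m³/s.
ΣQ_DR = 56.00 m³/s.
With Δt = 0.5 h = 1800 s, V = ΣQ_DR · Δt = 56.00 × 1800 = 1.01 × 10^5 m³.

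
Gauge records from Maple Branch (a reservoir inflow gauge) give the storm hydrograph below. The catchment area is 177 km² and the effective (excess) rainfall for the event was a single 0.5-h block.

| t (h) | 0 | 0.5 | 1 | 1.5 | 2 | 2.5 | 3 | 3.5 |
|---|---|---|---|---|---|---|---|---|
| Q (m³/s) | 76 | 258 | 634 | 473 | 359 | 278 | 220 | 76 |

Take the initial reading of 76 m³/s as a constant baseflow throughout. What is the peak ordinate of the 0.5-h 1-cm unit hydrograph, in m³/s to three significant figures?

Direct runoff: 0.0, 182.0, 558.0, 397.0, 283.0, 202.0, 144.0, 0.0 m³/s; ΣQ_DR = 1766 m³/s, peak = 558.0 m³/s.
Runoff depth d = ΣQ_DR·Δt / A = 1766 × 1800 / (177 km²) = 17.96 mm.
The 1-cm UH is the DRH scaled by (10 mm)/d, so U_p = 558.0 × 10/17.96 = 311 m³/s.

U_p ≈ 311 m³/s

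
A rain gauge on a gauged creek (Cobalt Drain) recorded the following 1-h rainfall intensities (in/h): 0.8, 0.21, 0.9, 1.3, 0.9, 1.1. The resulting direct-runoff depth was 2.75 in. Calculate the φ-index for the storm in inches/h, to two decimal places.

φ ≈ 0.45 in/h

Only the 5 blocks with intensity above φ contribute runoff: 0.8, 0.9, 1.3, 0.9, 1.1 in/h.
Σ(I−φ)·Δt = d  ⇒  (0.8+0.9+1.3+0.9+1.1 − 5φ)·1 = 2.75
φ = (5.000 − 2.75/1) / 5 = 0.45 in/h.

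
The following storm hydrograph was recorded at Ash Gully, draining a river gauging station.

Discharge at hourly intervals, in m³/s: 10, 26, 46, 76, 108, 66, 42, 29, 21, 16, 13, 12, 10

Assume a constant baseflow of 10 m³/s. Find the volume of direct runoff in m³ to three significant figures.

Direct-runoff ordinates (Q − Q_b): 0.0, 16.0, 36.0, 66.0, 98.0, 56.0, 32.0, 19.0, 11.0, 6.0, 3.0, 2.0, 0.0 m³/s.
ΣQ_DR = 345.0 m³/s.
With Δt = 1 h = 3600 s, V = ΣQ_DR · Δt = 345.0 × 3600 = 1.24 × 10^6 m³.

V ≈ 1.24 × 10^6 m³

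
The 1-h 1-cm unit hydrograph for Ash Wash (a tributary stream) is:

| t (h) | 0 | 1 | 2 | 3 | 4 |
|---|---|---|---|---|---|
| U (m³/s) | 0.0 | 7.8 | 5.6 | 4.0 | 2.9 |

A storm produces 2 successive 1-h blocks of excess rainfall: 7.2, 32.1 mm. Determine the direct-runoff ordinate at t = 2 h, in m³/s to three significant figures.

By discrete convolution, Q_j = Σ (P_i / 10 mm) · U_{j−i}.
At t = 2 h (j=2): Q = (7.2/10)·5.6 + (32.1/10)·7.8 = 29.1 m³/s.

Q ≈ 29.1 m³/s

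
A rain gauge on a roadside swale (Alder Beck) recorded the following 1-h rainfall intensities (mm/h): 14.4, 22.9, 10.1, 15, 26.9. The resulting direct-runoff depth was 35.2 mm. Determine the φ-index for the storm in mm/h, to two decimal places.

φ ≈ 11.00 mm/h

Only the 4 blocks with intensity above φ contribute runoff: 14.4, 22.9, 15, 26.9 mm/h.
Σ(I−φ)·Δt = d  ⇒  (14.4+22.9+15+26.9 − 4φ)·1 = 35.2
φ = (79.20 − 35.2/1) / 4 = 11.00 mm/h.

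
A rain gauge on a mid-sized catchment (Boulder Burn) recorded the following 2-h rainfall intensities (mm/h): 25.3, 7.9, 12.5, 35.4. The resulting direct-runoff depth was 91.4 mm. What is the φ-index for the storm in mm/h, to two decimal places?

Only the 3 blocks with intensity above φ contribute runoff: 25.3, 12.5, 35.4 mm/h.
Σ(I−φ)·Δt = d  ⇒  (25.3+12.5+35.4 − 3φ)·2 = 91.4
φ = (73.20 − 91.4/2) / 3 = 9.17 mm/h.

φ ≈ 9.17 mm/h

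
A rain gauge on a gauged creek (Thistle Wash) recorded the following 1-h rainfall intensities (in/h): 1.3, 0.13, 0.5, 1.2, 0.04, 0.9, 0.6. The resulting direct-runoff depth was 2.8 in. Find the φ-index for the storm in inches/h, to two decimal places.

φ ≈ 0.34 in/h

Only the 5 blocks with intensity above φ contribute runoff: 1.3, 0.5, 1.2, 0.9, 0.6 in/h.
Σ(I−φ)·Δt = d  ⇒  (1.3+0.5+1.2+0.9+0.6 − 5φ)·1 = 2.8
φ = (4.500 − 2.8/1) / 5 = 0.34 in/h.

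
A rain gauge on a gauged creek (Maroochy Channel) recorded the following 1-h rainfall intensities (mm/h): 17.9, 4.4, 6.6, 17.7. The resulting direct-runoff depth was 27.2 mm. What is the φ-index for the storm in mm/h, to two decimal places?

Only the 3 blocks with intensity above φ contribute runoff: 17.9, 6.6, 17.7 mm/h.
Σ(I−φ)·Δt = d  ⇒  (17.9+6.6+17.7 − 3φ)·1 = 27.2
φ = (42.20 − 27.2/1) / 3 = 5.00 mm/h.

φ ≈ 5.00 mm/h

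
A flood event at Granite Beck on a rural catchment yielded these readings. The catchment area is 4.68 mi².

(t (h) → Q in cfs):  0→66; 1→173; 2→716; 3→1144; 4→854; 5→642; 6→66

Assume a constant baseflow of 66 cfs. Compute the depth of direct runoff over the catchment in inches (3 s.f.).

Direct runoff: 0.0, 107.0, 650.0, 1078.0, 788.0, 576.0, 0.0 cfs; ΣQ_DR = 3199 cfs.
V = ΣQ_DR · Δt = 3199 × 3600 s = 1.152 × 10^7 ft³.
Over A = 4.68 mi², depth = V / A = 1.06 in.

d ≈ 1.06 in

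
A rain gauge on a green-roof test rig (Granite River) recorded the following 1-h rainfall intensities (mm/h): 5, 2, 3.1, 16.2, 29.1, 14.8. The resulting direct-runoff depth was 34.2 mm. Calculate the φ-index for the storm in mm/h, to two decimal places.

Only the 3 blocks with intensity above φ contribute runoff: 16.2, 29.1, 14.8 mm/h.
Σ(I−φ)·Δt = d  ⇒  (16.2+29.1+14.8 − 3φ)·1 = 34.2
φ = (60.10 − 34.2/1) / 3 = 8.63 mm/h.

φ ≈ 8.63 mm/h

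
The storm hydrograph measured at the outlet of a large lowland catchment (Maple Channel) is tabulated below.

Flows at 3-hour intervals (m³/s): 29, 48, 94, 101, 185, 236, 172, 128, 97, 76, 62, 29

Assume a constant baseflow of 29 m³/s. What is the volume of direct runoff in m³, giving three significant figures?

V ≈ 9.82 × 10^6 m³

Direct-runoff ordinates (Q − Q_b): 0.0, 19.0, 65.0, 72.0, 156.0, 207.0, 143.0, 99.0, 68.0, 47.0, 33.0, 0.0 m³/s.
ΣQ_DR = 909.0 m³/s.
With Δt = 3 h = 10800 s, V = ΣQ_DR · Δt = 909.0 × 10800 = 9.82 × 10^6 m³.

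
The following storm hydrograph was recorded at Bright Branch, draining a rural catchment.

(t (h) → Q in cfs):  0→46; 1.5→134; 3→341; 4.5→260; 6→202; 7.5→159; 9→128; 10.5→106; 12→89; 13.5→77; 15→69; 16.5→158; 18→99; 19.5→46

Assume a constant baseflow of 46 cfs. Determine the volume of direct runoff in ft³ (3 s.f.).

Direct-runoff ordinates (Q − Q_b): 0.0, 88.0, 295.0, 214.0, 156.0, 113.0, 82.0, 60.0, 43.0, 31.0, 23.0, 112.0, 53.0, 0.0 cfs.
ΣQ_DR = 1270 cfs.
With Δt = 1.5 h = 5400 s, V = ΣQ_DR · Δt = 1270 × 5400 = 6.86 × 10^6 ft³.

V ≈ 6.86 × 10^6 ft³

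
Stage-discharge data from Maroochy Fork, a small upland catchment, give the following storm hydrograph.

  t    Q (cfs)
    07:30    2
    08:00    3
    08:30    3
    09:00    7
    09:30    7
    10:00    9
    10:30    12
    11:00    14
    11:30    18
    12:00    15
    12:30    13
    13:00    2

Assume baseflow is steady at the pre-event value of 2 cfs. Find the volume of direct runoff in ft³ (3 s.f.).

Direct-runoff ordinates (Q − Q_b): 0.0, 1.0, 1.0, 5.0, 5.0, 7.0, 10.0, 12.0, 16.0, 13.0, 11.0, 0.0 cfs.
ΣQ_DR = 81.00 cfs.
With Δt = 0.5 h = 1800 s, V = ΣQ_DR · Δt = 81.00 × 1800 = 1.46 × 10^5 ft³.

V ≈ 1.46 × 10^5 ft³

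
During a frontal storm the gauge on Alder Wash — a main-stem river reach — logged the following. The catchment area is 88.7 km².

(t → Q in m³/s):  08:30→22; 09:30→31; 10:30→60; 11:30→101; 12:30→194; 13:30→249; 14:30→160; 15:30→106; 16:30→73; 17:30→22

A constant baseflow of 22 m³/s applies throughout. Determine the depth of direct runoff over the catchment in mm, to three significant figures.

Direct runoff: 0.0, 9.0, 38.0, 79.0, 172.0, 227.0, 138.0, 84.0, 51.0, 0.0 m³/s; ΣQ_DR = 798.0 m³/s.
V = ΣQ_DR · Δt = 798.0 × 3600 s = 2.873 × 10^6 m³.
Over A = 88.7 km², depth = V / A = 32.4 mm.

d ≈ 32.4 mm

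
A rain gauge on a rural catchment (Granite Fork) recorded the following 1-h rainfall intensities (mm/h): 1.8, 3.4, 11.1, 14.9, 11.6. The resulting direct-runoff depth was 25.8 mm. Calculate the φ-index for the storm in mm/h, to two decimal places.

φ ≈ 3.93 mm/h

Only the 3 blocks with intensity above φ contribute runoff: 11.1, 14.9, 11.6 mm/h.
Σ(I−φ)·Δt = d  ⇒  (11.1+14.9+11.6 − 3φ)·1 = 25.8
φ = (37.60 − 25.8/1) / 3 = 3.93 mm/h.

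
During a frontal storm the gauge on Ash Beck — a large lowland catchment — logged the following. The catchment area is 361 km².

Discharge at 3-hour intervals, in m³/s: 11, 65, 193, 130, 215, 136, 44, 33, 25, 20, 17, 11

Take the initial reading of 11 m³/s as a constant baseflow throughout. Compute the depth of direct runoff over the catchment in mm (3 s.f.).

d ≈ 23.0 mm

Direct runoff: 0.0, 54.0, 182.0, 119.0, 204.0, 125.0, 33.0, 22.0, 14.0, 9.0, 6.0, 0.0 m³/s; ΣQ_DR = 768.0 m³/s.
V = ΣQ_DR · Δt = 768.0 × 10800 s = 8.294 × 10^6 m³.
Over A = 361 km², depth = V / A = 23.0 mm.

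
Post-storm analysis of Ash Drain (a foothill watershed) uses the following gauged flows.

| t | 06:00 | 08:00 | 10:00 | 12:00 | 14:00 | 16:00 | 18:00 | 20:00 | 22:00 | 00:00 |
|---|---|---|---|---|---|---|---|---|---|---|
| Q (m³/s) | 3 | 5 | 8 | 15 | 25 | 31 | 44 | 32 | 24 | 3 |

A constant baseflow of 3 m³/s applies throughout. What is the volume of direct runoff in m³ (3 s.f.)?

Direct-runoff ordinates (Q − Q_b): 0.0, 2.0, 5.0, 12.0, 22.0, 28.0, 41.0, 29.0, 21.0, 0.0 m³/s.
ΣQ_DR = 160.0 m³/s.
With Δt = 2 h = 7200 s, V = ΣQ_DR · Δt = 160.0 × 7200 = 1.15 × 10^6 m³.

V ≈ 1.15 × 10^6 m³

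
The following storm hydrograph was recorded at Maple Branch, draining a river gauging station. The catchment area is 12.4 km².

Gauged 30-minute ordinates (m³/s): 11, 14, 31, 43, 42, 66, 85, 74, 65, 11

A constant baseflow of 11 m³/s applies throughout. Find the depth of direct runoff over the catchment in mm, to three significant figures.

d ≈ 48.2 mm

Direct runoff: 0.0, 3.0, 20.0, 32.0, 31.0, 55.0, 74.0, 63.0, 54.0, 0.0 m³/s; ΣQ_DR = 332.0 m³/s.
V = ΣQ_DR · Δt = 332.0 × 1800 s = 5.976 × 10^5 m³.
Over A = 12.4 km², depth = V / A = 48.2 mm.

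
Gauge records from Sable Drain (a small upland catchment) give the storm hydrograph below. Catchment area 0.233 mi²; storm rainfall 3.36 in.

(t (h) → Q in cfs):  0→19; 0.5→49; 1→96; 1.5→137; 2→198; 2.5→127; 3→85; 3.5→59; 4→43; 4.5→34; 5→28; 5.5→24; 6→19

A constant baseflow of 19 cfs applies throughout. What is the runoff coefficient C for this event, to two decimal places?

ΣQ_DR = 671.0 cfs; V = ΣQ_DR·Δt = 1.208 × 10^6 ft³.
Runoff depth d = V / A = 2.231 in.
C = d / P = 2.231 / 3.36 = 0.66.

C ≈ 0.66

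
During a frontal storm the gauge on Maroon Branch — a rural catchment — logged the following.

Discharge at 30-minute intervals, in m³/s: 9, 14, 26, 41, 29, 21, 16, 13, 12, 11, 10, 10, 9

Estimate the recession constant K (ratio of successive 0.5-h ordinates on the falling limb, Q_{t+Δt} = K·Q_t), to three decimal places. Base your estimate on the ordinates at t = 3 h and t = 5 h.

Using the recession-limb readings at t = 3 h and t = 5 h: Q falls from 16 to 10 m³/s over 4 intervals.
K = (Q₂/Q₁)^(1/4) = (10/16)^(1/4) = 0.889.

K ≈ 0.889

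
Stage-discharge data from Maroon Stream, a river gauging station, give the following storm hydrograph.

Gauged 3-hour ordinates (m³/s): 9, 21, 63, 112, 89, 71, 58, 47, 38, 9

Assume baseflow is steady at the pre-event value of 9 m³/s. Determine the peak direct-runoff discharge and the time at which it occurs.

Subtracting baseflow gives direct-runoff ordinates: 0.0, 12.0, 54.0, 103.0, 80.0, 62.0, 49.0, 38.0, 29.0, 0.0 m³/s.
The maximum is 103.0 m³/s, occurring at the reading for t = 9 h.

Q_p = 103.0 m³/s at t = 9 h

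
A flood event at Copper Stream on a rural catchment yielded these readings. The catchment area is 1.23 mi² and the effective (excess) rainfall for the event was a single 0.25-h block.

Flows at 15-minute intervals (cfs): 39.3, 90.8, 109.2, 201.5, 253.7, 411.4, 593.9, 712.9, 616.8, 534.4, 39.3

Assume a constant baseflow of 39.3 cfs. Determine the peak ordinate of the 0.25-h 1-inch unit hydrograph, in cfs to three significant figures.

Direct runoff: 0.0, 51.5, 69.9, 162.2, 214.4, 372.1, 554.6, 673.6, 577.5, 495.1, 0.0 cfs; ΣQ_DR = 3171 cfs, peak = 673.6 cfs.
Runoff depth d = ΣQ_DR·Δt / A = 3171 × 900 / (1.23 mi²) = 0.9987 in.
The 1-inch UH is the DRH scaled by (1 in)/d, so U_p = 673.6 × 1/0.9987 = 674 cfs.

U_p ≈ 674 cfs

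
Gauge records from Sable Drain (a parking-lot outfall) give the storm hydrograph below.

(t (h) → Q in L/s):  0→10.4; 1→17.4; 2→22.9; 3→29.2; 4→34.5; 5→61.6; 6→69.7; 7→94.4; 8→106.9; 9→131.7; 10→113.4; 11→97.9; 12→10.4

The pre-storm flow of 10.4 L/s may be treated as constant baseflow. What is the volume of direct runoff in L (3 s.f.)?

Direct-runoff ordinates (Q − Q_b): 0.0, 7.0, 12.5, 18.8, 24.1, 51.2, 59.3, 84.0, 96.5, 121.3, 103.0, 87.5, 0.0 L/s.
ΣQ_DR = 665.2 L/s.
With Δt = 1 h = 3600 s, V = ΣQ_DR · Δt = 665.2 × 3600 = 2.39 × 10^6 L.

V ≈ 2.39 × 10^6 L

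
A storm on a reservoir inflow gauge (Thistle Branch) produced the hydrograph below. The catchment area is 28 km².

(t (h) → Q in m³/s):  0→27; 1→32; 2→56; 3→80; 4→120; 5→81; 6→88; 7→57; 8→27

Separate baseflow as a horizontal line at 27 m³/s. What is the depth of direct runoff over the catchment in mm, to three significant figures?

d ≈ 41.8 mm

Direct runoff: 0.0, 5.0, 29.0, 53.0, 93.0, 54.0, 61.0, 30.0, 0.0 m³/s; ΣQ_DR = 325.0 m³/s.
V = ΣQ_DR · Δt = 325.0 × 3600 s = 1.170 × 10^6 m³.
Over A = 28 km², depth = V / A = 41.8 mm.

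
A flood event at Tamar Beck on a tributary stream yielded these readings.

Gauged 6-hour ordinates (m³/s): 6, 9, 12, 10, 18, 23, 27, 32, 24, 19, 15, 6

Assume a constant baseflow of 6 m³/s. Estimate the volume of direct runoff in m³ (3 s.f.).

Direct-runoff ordinates (Q − Q_b): 0.0, 3.0, 6.0, 4.0, 12.0, 17.0, 21.0, 26.0, 18.0, 13.0, 9.0, 0.0 m³/s.
ΣQ_DR = 129.0 m³/s.
With Δt = 6 h = 21600 s, V = ΣQ_DR · Δt = 129.0 × 21600 = 2.79 × 10^6 m³.

V ≈ 2.79 × 10^6 m³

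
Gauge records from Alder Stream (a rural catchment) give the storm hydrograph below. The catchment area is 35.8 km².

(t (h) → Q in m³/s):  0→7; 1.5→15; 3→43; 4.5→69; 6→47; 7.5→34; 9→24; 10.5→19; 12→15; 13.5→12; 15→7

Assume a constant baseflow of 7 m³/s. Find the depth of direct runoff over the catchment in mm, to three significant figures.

Direct runoff: 0.0, 8.0, 36.0, 62.0, 40.0, 27.0, 17.0, 12.0, 8.0, 5.0, 0.0 m³/s; ΣQ_DR = 215.0 m³/s.
V = ΣQ_DR · Δt = 215.0 × 5400 s = 1.161 × 10^6 m³.
Over A = 35.8 km², depth = V / A = 32.4 mm.

d ≈ 32.4 mm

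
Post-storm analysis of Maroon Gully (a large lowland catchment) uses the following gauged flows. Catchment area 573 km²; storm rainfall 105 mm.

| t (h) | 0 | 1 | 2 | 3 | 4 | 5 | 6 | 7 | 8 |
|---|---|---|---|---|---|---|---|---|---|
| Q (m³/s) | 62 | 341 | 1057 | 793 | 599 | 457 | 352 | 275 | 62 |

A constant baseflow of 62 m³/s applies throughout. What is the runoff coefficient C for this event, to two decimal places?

C ≈ 0.21

ΣQ_DR = 3440 m³/s; V = ΣQ_DR·Δt = 1.238 × 10^7 m³.
Runoff depth d = V / A = 21.61 mm.
C = d / P = 21.61 / 105 = 0.21.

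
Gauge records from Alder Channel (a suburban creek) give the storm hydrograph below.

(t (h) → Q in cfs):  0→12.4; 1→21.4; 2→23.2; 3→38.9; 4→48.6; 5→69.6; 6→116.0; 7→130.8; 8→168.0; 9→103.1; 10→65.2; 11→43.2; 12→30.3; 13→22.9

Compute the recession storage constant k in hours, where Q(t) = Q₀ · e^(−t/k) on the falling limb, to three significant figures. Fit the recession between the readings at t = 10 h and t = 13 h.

k ≈ 2.87 h

On the falling limb, Q drops from 65.2 to 22.9 cfs between t = 10 h and t = 13 h (Δt = 3 h).
k = −Δt / ln(Q₂/Q₁) = −3 / ln(22.9/65.2) = 2.87 h.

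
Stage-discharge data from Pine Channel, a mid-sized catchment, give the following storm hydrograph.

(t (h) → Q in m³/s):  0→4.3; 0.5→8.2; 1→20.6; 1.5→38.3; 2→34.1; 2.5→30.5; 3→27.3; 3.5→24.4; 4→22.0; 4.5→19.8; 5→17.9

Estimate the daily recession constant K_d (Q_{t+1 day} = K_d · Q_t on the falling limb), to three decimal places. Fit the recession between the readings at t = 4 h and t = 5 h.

Between t = 4 h and t = 5 h the flow falls from 22.0 to 17.9 m³/s over 2×0.5 h = 1 h.
Per-interval ratio K = (17.9/22.0)^(1/2) = 0.9020; K_d = K^(24/0.5) = 0.007.

K_d ≈ 0.007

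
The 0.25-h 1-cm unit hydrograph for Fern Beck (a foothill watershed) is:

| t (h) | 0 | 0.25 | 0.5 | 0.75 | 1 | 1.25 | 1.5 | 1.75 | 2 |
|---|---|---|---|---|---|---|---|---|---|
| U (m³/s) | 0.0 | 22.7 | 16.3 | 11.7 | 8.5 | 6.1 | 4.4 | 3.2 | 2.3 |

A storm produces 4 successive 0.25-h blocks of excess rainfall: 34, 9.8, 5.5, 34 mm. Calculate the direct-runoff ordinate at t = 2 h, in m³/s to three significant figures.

Q ≈ 34.1 m³/s

By discrete convolution, Q_j = Σ (P_i / 10 mm) · U_{j−i}.
At t = 2 h (j=8): Q = (34/10)·2.3 + (9.8/10)·3.2 + (5.5/10)·4.4 + (34/10)·6.1 = 34.1 m³/s.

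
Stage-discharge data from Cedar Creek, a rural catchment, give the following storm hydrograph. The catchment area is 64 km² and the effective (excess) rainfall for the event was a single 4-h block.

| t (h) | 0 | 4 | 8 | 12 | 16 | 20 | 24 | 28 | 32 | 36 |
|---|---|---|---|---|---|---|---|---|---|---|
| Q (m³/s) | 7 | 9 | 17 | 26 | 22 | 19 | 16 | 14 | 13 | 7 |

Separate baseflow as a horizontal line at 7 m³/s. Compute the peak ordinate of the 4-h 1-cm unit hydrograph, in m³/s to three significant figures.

Direct runoff: 0.0, 2.0, 10.0, 19.0, 15.0, 12.0, 9.0, 7.0, 6.0, 0.0 m³/s; ΣQ_DR = 80.00 m³/s, peak = 19.0 m³/s.
Runoff depth d = ΣQ_DR·Δt / A = 80.00 × 14400 / (64 km²) = 18.00 mm.
The 1-cm UH is the DRH scaled by (10 mm)/d, so U_p = 19.0 × 10/18.00 = 10.6 m³/s.

U_p ≈ 10.6 m³/s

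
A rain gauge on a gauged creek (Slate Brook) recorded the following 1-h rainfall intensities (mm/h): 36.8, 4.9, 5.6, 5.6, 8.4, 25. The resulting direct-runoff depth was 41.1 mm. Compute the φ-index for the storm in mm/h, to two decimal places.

φ ≈ 10.35 mm/h

Only the 2 blocks with intensity above φ contribute runoff: 36.8, 25 mm/h.
Σ(I−φ)·Δt = d  ⇒  (36.8+25 − 2φ)·1 = 41.1
φ = (61.80 − 41.1/1) / 2 = 10.35 mm/h.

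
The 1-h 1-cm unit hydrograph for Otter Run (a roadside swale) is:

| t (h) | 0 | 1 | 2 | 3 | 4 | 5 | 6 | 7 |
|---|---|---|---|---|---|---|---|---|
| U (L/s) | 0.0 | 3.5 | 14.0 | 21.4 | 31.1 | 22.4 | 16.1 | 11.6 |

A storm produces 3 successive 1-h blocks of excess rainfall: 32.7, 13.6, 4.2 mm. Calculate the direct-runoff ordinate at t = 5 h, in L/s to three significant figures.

By discrete convolution, Q_j = Σ (P_i / 10 mm) · U_{j−i}.
At t = 5 h (j=5): Q = (32.7/10)·22.4 + (13.6/10)·31.1 + (4.2/10)·21.4 = 125 L/s.

Q ≈ 125 L/s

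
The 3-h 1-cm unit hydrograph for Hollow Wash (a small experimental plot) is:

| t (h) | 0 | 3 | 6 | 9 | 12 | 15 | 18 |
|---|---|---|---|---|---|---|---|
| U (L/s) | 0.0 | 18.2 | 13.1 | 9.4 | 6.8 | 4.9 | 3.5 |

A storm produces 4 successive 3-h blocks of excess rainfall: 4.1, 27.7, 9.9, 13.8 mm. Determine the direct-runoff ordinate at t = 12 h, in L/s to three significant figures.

Q ≈ 66.9 L/s

By discrete convolution, Q_j = Σ (P_i / 10 mm) · U_{j−i}.
At t = 12 h (j=4): Q = (4.1/10)·6.8 + (27.7/10)·9.4 + (9.9/10)·13.1 + (13.8/10)·18.2 = 66.9 L/s.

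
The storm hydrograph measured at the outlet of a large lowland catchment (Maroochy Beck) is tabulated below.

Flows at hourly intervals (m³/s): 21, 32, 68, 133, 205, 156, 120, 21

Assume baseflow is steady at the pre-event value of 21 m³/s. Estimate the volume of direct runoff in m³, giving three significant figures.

V ≈ 2.12 × 10^6 m³

Direct-runoff ordinates (Q − Q_b): 0.0, 11.0, 47.0, 112.0, 184.0, 135.0, 99.0, 0.0 m³/s.
ΣQ_DR = 588.0 m³/s.
With Δt = 1 h = 3600 s, V = ΣQ_DR · Δt = 588.0 × 3600 = 2.12 × 10^6 m³.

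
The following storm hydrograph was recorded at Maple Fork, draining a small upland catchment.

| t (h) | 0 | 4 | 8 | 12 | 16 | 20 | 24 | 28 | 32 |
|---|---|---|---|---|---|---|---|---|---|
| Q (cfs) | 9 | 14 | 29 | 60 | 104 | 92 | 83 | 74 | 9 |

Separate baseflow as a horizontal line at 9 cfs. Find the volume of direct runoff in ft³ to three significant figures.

Direct-runoff ordinates (Q − Q_b): 0.0, 5.0, 20.0, 51.0, 95.0, 83.0, 74.0, 65.0, 0.0 cfs.
ΣQ_DR = 393.0 cfs.
With Δt = 4 h = 14400 s, V = ΣQ_DR · Δt = 393.0 × 14400 = 5.66 × 10^6 ft³.

V ≈ 5.66 × 10^6 ft³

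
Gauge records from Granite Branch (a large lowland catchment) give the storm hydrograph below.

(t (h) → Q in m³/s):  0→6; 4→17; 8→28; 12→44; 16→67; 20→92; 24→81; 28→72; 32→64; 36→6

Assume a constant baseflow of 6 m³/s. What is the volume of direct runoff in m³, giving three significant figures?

V ≈ 6.00 × 10^6 m³

Direct-runoff ordinates (Q − Q_b): 0.0, 11.0, 22.0, 38.0, 61.0, 86.0, 75.0, 66.0, 58.0, 0.0 m³/s.
ΣQ_DR = 417.0 m³/s.
With Δt = 4 h = 14400 s, V = ΣQ_DR · Δt = 417.0 × 14400 = 6.00 × 10^6 m³.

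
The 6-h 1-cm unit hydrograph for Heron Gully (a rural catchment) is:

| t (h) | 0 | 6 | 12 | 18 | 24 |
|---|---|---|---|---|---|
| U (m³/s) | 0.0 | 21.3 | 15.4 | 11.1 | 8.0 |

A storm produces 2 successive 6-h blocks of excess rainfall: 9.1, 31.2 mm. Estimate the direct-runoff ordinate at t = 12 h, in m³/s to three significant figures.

By discrete convolution, Q_j = Σ (P_i / 10 mm) · U_{j−i}.
At t = 12 h (j=2): Q = (9.1/10)·15.4 + (31.2/10)·21.3 = 80.5 m³/s.

Q ≈ 80.5 m³/s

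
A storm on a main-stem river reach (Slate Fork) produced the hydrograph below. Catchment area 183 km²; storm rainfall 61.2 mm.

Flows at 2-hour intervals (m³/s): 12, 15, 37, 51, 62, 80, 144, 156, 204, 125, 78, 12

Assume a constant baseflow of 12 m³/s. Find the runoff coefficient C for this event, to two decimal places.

C ≈ 0.53

ΣQ_DR = 832.0 m³/s; V = ΣQ_DR·Δt = 5.990 × 10^6 m³.
Runoff depth d = V / A = 32.73 mm.
C = d / P = 32.73 / 61.2 = 0.53.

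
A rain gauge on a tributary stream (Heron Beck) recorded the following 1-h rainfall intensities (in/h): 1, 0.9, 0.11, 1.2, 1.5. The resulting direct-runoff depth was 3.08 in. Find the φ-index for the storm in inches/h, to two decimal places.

Only the 4 blocks with intensity above φ contribute runoff: 1, 0.9, 1.2, 1.5 in/h.
Σ(I−φ)·Δt = d  ⇒  (1+0.9+1.2+1.5 − 4φ)·1 = 3.08
φ = (4.600 − 3.08/1) / 4 = 0.38 in/h.

φ ≈ 0.38 in/h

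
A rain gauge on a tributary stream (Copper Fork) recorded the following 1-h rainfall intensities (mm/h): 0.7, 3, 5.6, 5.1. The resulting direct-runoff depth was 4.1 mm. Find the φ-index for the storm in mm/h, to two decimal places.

Only the 2 blocks with intensity above φ contribute runoff: 5.6, 5.1 mm/h.
Σ(I−φ)·Δt = d  ⇒  (5.6+5.1 − 2φ)·1 = 4.1
φ = (10.70 − 4.1/1) / 2 = 3.30 mm/h.

φ ≈ 3.30 mm/h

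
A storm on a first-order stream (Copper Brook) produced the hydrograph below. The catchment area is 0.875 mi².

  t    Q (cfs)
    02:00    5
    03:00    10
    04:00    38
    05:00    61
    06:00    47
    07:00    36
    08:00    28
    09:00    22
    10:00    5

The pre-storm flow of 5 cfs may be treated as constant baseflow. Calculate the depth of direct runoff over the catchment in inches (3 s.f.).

Direct runoff: 0.0, 5.0, 33.0, 56.0, 42.0, 31.0, 23.0, 17.0, 0.0 cfs; ΣQ_DR = 207.0 cfs.
V = ΣQ_DR · Δt = 207.0 × 3600 s = 7.452 × 10^5 ft³.
Over A = 0.875 mi², depth = V / A = 0.367 in.

d ≈ 0.367 in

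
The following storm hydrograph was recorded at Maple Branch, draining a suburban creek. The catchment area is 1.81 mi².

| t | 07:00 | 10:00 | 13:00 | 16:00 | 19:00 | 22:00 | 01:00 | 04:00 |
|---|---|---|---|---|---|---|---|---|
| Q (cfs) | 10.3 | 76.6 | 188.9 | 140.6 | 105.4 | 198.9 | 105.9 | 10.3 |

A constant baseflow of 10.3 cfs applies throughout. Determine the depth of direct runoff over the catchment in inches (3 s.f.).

Direct runoff: 0.0, 66.3, 178.6, 130.3, 95.1, 188.6, 95.6, 0.0 cfs; ΣQ_DR = 754.5 cfs.
V = ΣQ_DR · Δt = 754.5 × 10800 s = 8.149 × 10^6 ft³.
Over A = 1.81 mi², depth = V / A = 1.94 in.

d ≈ 1.94 in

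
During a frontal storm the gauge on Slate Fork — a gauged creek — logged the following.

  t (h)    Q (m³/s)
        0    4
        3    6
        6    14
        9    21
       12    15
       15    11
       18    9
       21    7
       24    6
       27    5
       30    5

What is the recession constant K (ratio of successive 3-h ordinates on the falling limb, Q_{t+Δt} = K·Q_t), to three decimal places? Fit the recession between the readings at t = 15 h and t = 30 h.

K ≈ 0.854

Using the recession-limb readings at t = 15 h and t = 30 h: Q falls from 11 to 5 m³/s over 5 intervals.
K = (Q₂/Q₁)^(1/5) = (5/11)^(1/5) = 0.854.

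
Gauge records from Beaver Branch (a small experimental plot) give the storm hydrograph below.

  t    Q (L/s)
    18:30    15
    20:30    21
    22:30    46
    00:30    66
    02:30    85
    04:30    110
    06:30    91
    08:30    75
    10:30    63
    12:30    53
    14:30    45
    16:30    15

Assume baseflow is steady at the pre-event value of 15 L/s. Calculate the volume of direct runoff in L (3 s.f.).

Direct-runoff ordinates (Q − Q_b): 0.0, 6.0, 31.0, 51.0, 70.0, 95.0, 76.0, 60.0, 48.0, 38.0, 30.0, 0.0 L/s.
ΣQ_DR = 505.0 L/s.
With Δt = 2 h = 7200 s, V = ΣQ_DR · Δt = 505.0 × 7200 = 3.64 × 10^6 L.

V ≈ 3.64 × 10^6 L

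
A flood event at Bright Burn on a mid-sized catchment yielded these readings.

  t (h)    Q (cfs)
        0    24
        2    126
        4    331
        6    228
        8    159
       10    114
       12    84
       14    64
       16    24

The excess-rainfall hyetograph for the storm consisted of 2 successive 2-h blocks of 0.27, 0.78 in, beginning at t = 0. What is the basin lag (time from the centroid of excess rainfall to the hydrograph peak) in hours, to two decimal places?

Centroid of excess rainfall: t_c = Σ P_i·t̄_i / ΣP_i = 2.4857 h (block centres at 1, 3 h).
Hydrograph peak occurs at t = 4 h, so basin lag t_L = 4 − 2.4857 = 1.51 h.

t_L ≈ 1.51 h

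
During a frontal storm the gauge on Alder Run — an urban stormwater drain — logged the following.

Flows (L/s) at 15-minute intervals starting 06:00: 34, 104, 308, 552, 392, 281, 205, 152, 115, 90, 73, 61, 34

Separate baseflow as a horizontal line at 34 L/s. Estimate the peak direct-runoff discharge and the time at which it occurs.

Q_p = 518.0 L/s at t = 06:45

Subtracting baseflow gives direct-runoff ordinates: 0.0, 70.0, 274.0, 518.0, 358.0, 247.0, 171.0, 118.0, 81.0, 56.0, 39.0, 27.0, 0.0 L/s.
The maximum is 518.0 L/s, occurring at the reading for t = 06:45.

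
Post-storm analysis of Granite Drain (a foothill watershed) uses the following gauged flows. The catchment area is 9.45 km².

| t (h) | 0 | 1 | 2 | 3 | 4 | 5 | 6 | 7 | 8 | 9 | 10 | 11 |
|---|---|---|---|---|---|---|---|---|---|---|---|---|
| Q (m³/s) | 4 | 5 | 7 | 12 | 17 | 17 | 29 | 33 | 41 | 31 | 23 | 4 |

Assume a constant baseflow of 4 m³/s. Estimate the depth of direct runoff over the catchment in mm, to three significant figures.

d ≈ 66.7 mm

Direct runoff: 0.0, 1.0, 3.0, 8.0, 13.0, 13.0, 25.0, 29.0, 37.0, 27.0, 19.0, 0.0 m³/s; ΣQ_DR = 175.0 m³/s.
V = ΣQ_DR · Δt = 175.0 × 3600 s = 6.300 × 10^5 m³.
Over A = 9.45 km², depth = V / A = 66.7 mm.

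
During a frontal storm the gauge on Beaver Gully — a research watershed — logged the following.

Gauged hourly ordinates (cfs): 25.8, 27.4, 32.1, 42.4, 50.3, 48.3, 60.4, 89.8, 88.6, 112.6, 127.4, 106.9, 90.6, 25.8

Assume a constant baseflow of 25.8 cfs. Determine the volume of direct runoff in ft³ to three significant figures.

V ≈ 2.04 × 10^6 ft³

Direct-runoff ordinates (Q − Q_b): 0.0, 1.6, 6.3, 16.6, 24.5, 22.5, 34.6, 64.0, 62.8, 86.8, 101.6, 81.1, 64.8, 0.0 cfs.
ΣQ_DR = 567.2 cfs.
With Δt = 1 h = 3600 s, V = ΣQ_DR · Δt = 567.2 × 3600 = 2.04 × 10^6 ft³.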